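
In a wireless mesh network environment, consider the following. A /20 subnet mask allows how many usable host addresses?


Given: subnet mask /20
Host bits = 32 - 20 = 12
Total addresses = 2^12 = 4096
Usable hosts = 4096 - 2 (network + broadcast) = 4094

4094


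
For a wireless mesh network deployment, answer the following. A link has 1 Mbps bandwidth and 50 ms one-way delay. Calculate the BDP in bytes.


Given: bandwidth = 1 Mbps, delay = 50 ms
BDP in bits = 1 * 10^6 * 50 / 1000
BDP in bits = 50000
BDP in bytes = 50000 / 8 = 6250

6250


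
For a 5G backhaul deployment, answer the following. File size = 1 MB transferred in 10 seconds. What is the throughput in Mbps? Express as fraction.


Given: file = 1 MB, time = 10 s
File in Mb = 1 * 8 = 8 Mb
Throughput = 8 / 10 Mbps
Throughput = 4/5 Mbps

4/5


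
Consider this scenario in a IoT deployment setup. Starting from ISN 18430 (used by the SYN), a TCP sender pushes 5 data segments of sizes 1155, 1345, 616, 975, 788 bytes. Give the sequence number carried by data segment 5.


The SYN occupies sequence number ISN = 18430, so the first data byte is ISN + 1 = 18431.
SEQ of data segment i = (ISN + 1) + sum of payload sizes of segments 1..i-1.
Segment 1: SEQ = 18431, payload = 1155 bytes
Segment 2: SEQ = 19586, payload = 1345 bytes
Segment 3: SEQ = 20931, payload = 616 bytes
Segment 4: SEQ = 21547, payload = 975 bytes
Segment 5: SEQ = 22522, payload = 788 bytes
SEQ of segment 5 = 18431 + 1155 + 1345 + 616 + 975 = 22522

22522


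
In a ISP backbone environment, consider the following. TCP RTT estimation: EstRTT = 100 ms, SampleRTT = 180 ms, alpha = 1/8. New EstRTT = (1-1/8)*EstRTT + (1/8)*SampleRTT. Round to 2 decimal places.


Given: EstRTT = 100 ms, SampleRTT = 180 ms, alpha = 1/8
New EstRTT = (1 - alpha) * EstRTT + alpha * SampleRTT
(7/8) * 100 = 87.5
(1/8) * 180 = 22.5
New EstRTT = 87.5 + 22.5 = 110 ms -> 110.00 ms (2 dp)

110.00


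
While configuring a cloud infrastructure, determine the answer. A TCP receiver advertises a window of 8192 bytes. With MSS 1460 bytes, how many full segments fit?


Given: RWND = 8192 bytes, MSS = 1460 bytes
Full segments = floor(RWND / MSS)
Full segments = floor(8192 / 1460)
Full segments = floor(5.611) = 5

5


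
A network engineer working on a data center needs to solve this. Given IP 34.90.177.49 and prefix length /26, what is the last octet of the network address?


Given: IP = 34.90.177.49, prefix = /26
Subnet mask = 255.255.255.192
Last octet of IP: 49
Last octet of mask: 192
Network last octet = 49 AND 192 = 0

0


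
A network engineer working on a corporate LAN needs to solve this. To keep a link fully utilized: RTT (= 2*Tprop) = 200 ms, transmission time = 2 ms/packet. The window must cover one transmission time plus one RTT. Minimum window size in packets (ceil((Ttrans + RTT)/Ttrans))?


Given: Ttrans = 2 ms, RTT = 200 ms (= 2 * Tprop, Tprop = 100 ms)
Time until first ACK returns = Ttrans + RTT = 2 + 200 = 202 ms
Need W * Ttrans >= Ttrans + RTT  ->  W >= (Ttrans + RTT) / Ttrans
(Ttrans + RTT) / Ttrans = 202 / 2 = 101
W_min = ceil(101) = 101

101


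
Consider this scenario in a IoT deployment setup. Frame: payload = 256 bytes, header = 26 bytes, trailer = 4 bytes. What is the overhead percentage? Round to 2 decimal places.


Given: payload = 256 B, header = 26 B, trailer = 4 B
Overhead bytes = header + trailer = 26 + 4 = 30
Total frame = payload + overhead = 256 + 30 = 286
Overhead % = 30 / 286 * 100 = 10.4895% -> 10.49% (2 dp)

10.49


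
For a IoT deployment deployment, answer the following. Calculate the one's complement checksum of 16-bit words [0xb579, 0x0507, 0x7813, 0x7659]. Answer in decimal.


Given words: [0xb579, 0x0507, 0x7813, 0x7659]
Step 1: Sum all words
Raw sum = 46457 + 1287 + 30739 + 30297 = 108780
Step 2: Fold carry: (43244 + 1) = 43245
One's complement = ~43245 & 0xFFFF = 22290

22290


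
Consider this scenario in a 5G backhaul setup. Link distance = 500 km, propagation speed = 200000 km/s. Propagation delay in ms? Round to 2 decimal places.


Given: distance = 500 km, speed = 200000 km/s
Delay = distance / speed = 500 / 200000 seconds
Delay in ms = 500 * 1000 / 200000
Delay = 2.5000 ms
Rounded to 2 dp = 2.50 ms

2.50


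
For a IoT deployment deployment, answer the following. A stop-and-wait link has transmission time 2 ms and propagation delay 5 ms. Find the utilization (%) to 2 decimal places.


Given: Ttrans = 2 ms, Tprop = 5 ms
RTT = 2 * Tprop = 2 * 5 = 10 ms
U = Ttrans / (Ttrans + RTT)
U = 2 / (2 + 10)
U = 2 / 12 = 0.166667
U% = 16.67%

16.67


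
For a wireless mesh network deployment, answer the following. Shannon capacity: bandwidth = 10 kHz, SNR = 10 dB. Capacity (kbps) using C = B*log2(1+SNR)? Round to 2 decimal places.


Given: B = 10 kHz, SNR = 10 dB
SNR linear = 10^(10/10) = 10
1 + SNR = 11
log2(11) = 3.4594316186
C = 10 * 1000 * 3.4594316186 = 34594.3162 bps
C = 34.594316 kbps -> 34.59 kbps (2 dp)

34.59


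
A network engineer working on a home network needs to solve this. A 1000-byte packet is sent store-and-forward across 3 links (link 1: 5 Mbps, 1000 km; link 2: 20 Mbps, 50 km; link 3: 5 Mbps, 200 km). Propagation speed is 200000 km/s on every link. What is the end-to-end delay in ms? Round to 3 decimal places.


Packet = 1000 bytes = 8000 bits. Store-and-forward: sum (t_trans + t_prop) per link.
Link 1: t_trans = 8000/(5*10^6) s = 1.6000 ms; t_prop = 1000/200000 s = 5.0000 ms; subtotal = 6.6000 ms
Link 2: t_trans = 8000/(20*10^6) s = 0.4000 ms; t_prop = 50/200000 s = 0.2500 ms; subtotal = 0.6500 ms
Link 3: t_trans = 8000/(5*10^6) s = 1.6000 ms; t_prop = 200/200000 s = 1.0000 ms; subtotal = 2.6000 ms
End-to-end = 6.6000 + 0.6500 + 2.6000 = 9.8500 ms -> 9.850 ms (3 dp)

9.850


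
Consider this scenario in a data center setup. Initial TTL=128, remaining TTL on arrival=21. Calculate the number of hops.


Given: initial TTL = 128, received TTL = 21
Hops = initial TTL - received TTL
Hops = 128 - 21 = 107

107


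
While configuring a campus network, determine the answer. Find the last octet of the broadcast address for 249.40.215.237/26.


Given: IP = 249.40.215.237, prefix = /26
Host bits = 32 - 26 = 6
Network last octet = 237 AND mask = 192
Host part size = 2^6 - 1 = 63
Broadcast last octet = 192 OR 63 = 255

255


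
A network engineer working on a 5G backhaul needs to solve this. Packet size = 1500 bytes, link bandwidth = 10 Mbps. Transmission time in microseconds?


Given: packet = 1500 bytes, bandwidth = 10 Mbps
Packet in bits = 1500 * 8 = 12000 bits
Bandwidth = 10 * 10^6 = 10000000 bps
Time = 12000 / 10000000 seconds
Time in us = 12000 * 10^6 / 10000000 = 1200

1200


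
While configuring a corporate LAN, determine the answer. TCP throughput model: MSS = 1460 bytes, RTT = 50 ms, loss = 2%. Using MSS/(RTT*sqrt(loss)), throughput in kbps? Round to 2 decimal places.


Given: MSS = 1460 bytes, RTT = 50 ms, loss = 2%
RTT in seconds = 50 / 1000 = 0.05
Loss rate = 2% = 0.02
sqrt(loss) = sqrt(0.02) = 0.141421356237
Throughput (bytes/s) = 1460 / (0.05 * 0.141421356237) = 206475.1801
Throughput (kbps) = 206475.1801 * 8 / 1000 = 1651.801441 -> 1651.80 kbps (2 dp)

1651.80


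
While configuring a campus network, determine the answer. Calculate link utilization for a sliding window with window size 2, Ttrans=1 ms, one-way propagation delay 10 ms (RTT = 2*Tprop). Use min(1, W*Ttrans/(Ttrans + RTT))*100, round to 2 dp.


Given: W = 2, Ttrans = 1 ms, RTT = 20 ms (= 2 * Tprop, Tprop = 10 ms)
Cycle time = Ttrans + RTT = 1 + 20 = 21 ms (first packet sent until its ACK returns)
W * Ttrans = 2 * 1 = 2 ms of sending per cycle
W * Ttrans / (Ttrans + RTT) = 2 / 21 = 0.095238
U = min(1, 0.095238) = 0.095238
U% = 9.52%

9.52


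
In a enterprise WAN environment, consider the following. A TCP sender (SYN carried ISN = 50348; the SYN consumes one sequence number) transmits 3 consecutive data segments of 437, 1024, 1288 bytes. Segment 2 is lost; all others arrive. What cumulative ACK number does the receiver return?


SYN uses sequence number 50348; first data byte = ISN + 1 = 50349.
Segment 1: SEQ = 50349, len = 437 B, covers [50349, 50785]
Segment 2: SEQ = 50786, len = 1024 B, covers [50786, 51809] [LOST]
Segment 3: SEQ = 51810, len = 1288 B, covers [51810, 53097]
In-order data received: bytes [50349, 50785] (segments 1..1).
Segment 2 missing -> gap begins at byte 50786; later segments buffered out of order.
Cumulative ACK = next expected in-order byte = 50349 + 437 = 50786

50786


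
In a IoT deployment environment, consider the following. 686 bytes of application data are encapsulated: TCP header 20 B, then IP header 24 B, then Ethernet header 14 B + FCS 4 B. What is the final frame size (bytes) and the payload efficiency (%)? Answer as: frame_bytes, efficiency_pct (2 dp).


TCP segment = 686 + 20 = 706 B
IP packet = 706 + 24 = 730 B
Ethernet frame = 730 + 14 + 4 = 748 B
Efficiency = app / frame = 686 / 748 = 0.917112 = 91.7112% -> 91.71% (2 dp)

748, 91.71


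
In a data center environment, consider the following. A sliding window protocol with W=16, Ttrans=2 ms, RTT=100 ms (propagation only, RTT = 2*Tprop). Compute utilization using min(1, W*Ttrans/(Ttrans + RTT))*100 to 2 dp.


Given: W = 16, Ttrans = 2 ms, RTT = 100 ms (= 2 * Tprop, Tprop = 50 ms)
Cycle time = Ttrans + RTT = 2 + 100 = 102 ms (first packet sent until its ACK returns)
W * Ttrans = 16 * 2 = 32 ms of sending per cycle
W * Ttrans / (Ttrans + RTT) = 32 / 102 = 0.313725
U = min(1, 0.313725) = 0.313725
U% = 31.37%

31.37


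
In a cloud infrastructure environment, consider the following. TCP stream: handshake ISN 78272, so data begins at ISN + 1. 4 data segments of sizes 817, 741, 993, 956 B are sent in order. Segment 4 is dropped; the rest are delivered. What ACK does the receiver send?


SYN uses sequence number 78272; first data byte = ISN + 1 = 78273.
Segment 1: SEQ = 78273, len = 817 B, covers [78273, 79089]
Segment 2: SEQ = 79090, len = 741 B, covers [79090, 79830]
Segment 3: SEQ = 79831, len = 993 B, covers [79831, 80823]
Segment 4: SEQ = 80824, len = 956 B, covers [80824, 81779] [LOST]
In-order data received: bytes [78273, 80823] (segments 1..3).
Segment 4 missing -> gap begins at byte 80824.
Cumulative ACK = next expected in-order byte = 78273 + 817 + 741 + 993 = 80824

80824


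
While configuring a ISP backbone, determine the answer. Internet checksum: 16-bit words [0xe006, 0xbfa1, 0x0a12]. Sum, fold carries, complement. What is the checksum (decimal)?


Given words: [0xe006, 0xbfa1, 0x0a12]
Step 1: Sum all words
Raw sum = 57350 + 49057 + 2578 = 108985
Step 2: Fold carry: (43449 + 1) = 43450
One's complement = ~43450 & 0xFFFF = 22085

22085


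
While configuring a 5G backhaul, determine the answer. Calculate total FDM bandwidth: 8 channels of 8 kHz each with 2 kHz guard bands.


Given: 8 channels, 8 kHz each, guard = 2 kHz
Channel bandwidth = 8 * 8 = 64 kHz
Guard bands = 7 gaps * 2 kHz = 14 kHz
Total = 64 + 14 = 78 kHz

78


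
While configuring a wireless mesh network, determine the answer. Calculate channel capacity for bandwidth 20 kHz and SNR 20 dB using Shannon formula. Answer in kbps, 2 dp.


Given: B = 20 kHz, SNR = 20 dB
SNR linear = 10^(20/10) = 100
1 + SNR = 101
log2(101) = 6.6582114828
C = 20 * 1000 * 6.6582114828 = 133164.2297 bps
C = 133.164230 kbps -> 133.16 kbps (2 dp)

133.16


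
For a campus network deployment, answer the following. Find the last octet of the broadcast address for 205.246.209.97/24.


Given: IP = 205.246.209.97, prefix = /24
Host bits = 32 - 24 = 8
Network last octet = 97 AND mask = 0
Host part size = 2^8 - 1 = 255
Broadcast last octet = 0 OR 255 = 255

255


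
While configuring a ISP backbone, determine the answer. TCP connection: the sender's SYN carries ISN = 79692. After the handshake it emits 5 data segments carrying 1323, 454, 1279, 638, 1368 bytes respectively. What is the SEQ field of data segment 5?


The SYN occupies sequence number ISN = 79692, so the first data byte is ISN + 1 = 79693.
SEQ of data segment i = (ISN + 1) + sum of payload sizes of segments 1..i-1.
Segment 1: SEQ = 79693, payload = 1323 bytes
Segment 2: SEQ = 81016, payload = 454 bytes
Segment 3: SEQ = 81470, payload = 1279 bytes
Segment 4: SEQ = 82749, payload = 638 bytes
Segment 5: SEQ = 83387, payload = 1368 bytes
SEQ of segment 5 = 79693 + 1323 + 454 + 1279 + 638 = 83387

83387


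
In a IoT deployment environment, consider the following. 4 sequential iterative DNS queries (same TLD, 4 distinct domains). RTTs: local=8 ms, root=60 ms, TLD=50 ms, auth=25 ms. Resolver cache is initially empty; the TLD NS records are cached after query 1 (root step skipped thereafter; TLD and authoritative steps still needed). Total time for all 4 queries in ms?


Lookup 1 (cold cache): local + root + TLD + auth = 8 + 60 + 50 + 25 = 143 ms
Lookups 2..4 (TLD NS cached -> skip root; new domain -> still ask TLD and auth): local + TLD + auth = 8 + 50 + 25 = 83 ms each
Remaining 3 lookups: 3 * 83 = 249 ms
Total = 143 + 249 = 392 ms

392


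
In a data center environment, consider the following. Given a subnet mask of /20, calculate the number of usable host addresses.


Given: subnet mask /20
Host bits = 32 - 20 = 12
Total addresses = 2^12 = 4096
Usable hosts = 4096 - 2 (network + broadcast) = 4094

4094


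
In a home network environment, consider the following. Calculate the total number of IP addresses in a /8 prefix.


Given: CIDR prefix /8
Host bits = 32 - 8 = 24
Total addresses = 2^24 = 16777216

16777216


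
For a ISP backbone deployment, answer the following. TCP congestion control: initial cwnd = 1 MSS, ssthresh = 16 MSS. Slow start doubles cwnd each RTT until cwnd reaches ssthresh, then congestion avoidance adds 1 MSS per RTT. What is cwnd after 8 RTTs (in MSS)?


RTT 0: cwnd = 1 MSS (initial)
RTT 1: cwnd = 2 MSS (slow start, doubled)
RTT 2: cwnd = 4 MSS (slow start, doubled)
RTT 3: cwnd = 8 MSS (slow start, doubled)
RTT 4: cwnd = 16 MSS (slow start, doubled)
RTT 5: cwnd = 17 MSS (congestion avoidance, +1)
RTT 6: cwnd = 18 MSS (congestion avoidance, +1)
RTT 7: cwnd = 19 MSS (congestion avoidance, +1)
RTT 8: cwnd = 20 MSS (congestion avoidance, +1)

20


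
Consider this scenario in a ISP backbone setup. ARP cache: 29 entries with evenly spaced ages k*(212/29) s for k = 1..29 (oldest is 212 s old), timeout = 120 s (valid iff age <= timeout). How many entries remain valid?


Ages are k * 212/29 s for k = 1..29 (spacing = 7.3103 s).
Entry k is valid iff k * 212/29 <= 120 iff k <= 29 * 120 / 212 = 16.4151
n_valid = floor(16.4151) = 16
(n_stale = 29 - 16 = 13)

16


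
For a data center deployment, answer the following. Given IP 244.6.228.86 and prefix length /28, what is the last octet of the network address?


Given: IP = 244.6.228.86, prefix = /28
Subnet mask = 255.255.255.240
Last octet of IP: 86
Last octet of mask: 240
Network last octet = 86 AND 240 = 80

80


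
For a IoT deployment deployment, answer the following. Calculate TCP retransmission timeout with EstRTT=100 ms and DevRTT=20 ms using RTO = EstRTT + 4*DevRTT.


Given: EstRTT = 100 ms, DevRTT = 20 ms
Timeout = EstRTT + 4 * DevRTT
4 * DevRTT = 4 * 20 = 80
Timeout = 100 + 80 = 180 ms

180


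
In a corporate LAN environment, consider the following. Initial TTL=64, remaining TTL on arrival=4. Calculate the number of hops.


Given: initial TTL = 64, received TTL = 4
Hops = initial TTL - received TTL
Hops = 64 - 4 = 60

60


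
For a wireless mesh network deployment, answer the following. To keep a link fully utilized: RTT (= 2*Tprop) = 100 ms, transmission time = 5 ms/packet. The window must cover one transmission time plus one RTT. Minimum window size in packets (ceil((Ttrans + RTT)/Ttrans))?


Given: Ttrans = 5 ms, RTT = 100 ms (= 2 * Tprop, Tprop = 50 ms)
Time until first ACK returns = Ttrans + RTT = 5 + 100 = 105 ms
Need W * Ttrans >= Ttrans + RTT  ->  W >= (Ttrans + RTT) / Ttrans
(Ttrans + RTT) / Ttrans = 105 / 5 = 21
W_min = ceil(21) = 21

21


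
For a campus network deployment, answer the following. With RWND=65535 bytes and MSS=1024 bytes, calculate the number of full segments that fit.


Given: RWND = 65535 bytes, MSS = 1024 bytes
Full segments = floor(RWND / MSS)
Full segments = floor(65535 / 1024)
Full segments = floor(63.999) = 63

63


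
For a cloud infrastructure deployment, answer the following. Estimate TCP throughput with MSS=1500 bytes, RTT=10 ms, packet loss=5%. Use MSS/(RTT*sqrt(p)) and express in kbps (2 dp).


Given: MSS = 1500 bytes, RTT = 10 ms, loss = 5%
RTT in seconds = 10 / 1000 = 0.01
Loss rate = 5% = 0.05
sqrt(loss) = sqrt(0.05) = 0.223606797750
Throughput (bytes/s) = 1500 / (0.01 * 0.223606797750) = 670820.3932
Throughput (kbps) = 670820.3932 * 8 / 1000 = 5366.563146 -> 5366.56 kbps (2 dp)

5366.56


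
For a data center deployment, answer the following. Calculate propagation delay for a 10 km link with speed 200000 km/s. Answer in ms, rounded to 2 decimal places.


Given: distance = 10 km, speed = 200000 km/s
Delay = distance / speed = 10 / 200000 seconds
Delay in ms = 10 * 1000 / 200000
Delay = 0.0500 ms
Rounded to 2 dp = 0.05 ms

0.05


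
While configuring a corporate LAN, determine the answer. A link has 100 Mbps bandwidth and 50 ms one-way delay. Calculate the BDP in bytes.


Given: bandwidth = 100 Mbps, delay = 50 ms
BDP in bits = 100 * 10^6 * 50 / 1000
BDP in bits = 5000000
BDP in bytes = 5000000 / 8 = 625000

625000


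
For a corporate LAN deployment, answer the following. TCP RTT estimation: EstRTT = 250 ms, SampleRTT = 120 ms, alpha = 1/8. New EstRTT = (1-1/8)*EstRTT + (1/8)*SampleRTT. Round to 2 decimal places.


Given: EstRTT = 250 ms, SampleRTT = 120 ms, alpha = 1/8
New EstRTT = (1 - alpha) * EstRTT + alpha * SampleRTT
(7/8) * 250 = 218.75
(1/8) * 120 = 15
New EstRTT = 218.75 + 15 = 233.75 ms -> 233.75 ms (2 dp)

233.75


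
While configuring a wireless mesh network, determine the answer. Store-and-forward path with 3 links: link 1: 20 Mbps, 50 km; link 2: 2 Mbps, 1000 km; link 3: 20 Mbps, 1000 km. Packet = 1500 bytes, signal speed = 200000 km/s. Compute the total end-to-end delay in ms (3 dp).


Packet = 1500 bytes = 12000 bits. Store-and-forward: sum (t_trans + t_prop) per link.
Link 1: t_trans = 12000/(20*10^6) s = 0.6000 ms; t_prop = 50/200000 s = 0.2500 ms; subtotal = 0.8500 ms
Link 2: t_trans = 12000/(2*10^6) s = 6.0000 ms; t_prop = 1000/200000 s = 5.0000 ms; subtotal = 11.0000 ms
Link 3: t_trans = 12000/(20*10^6) s = 0.6000 ms; t_prop = 1000/200000 s = 5.0000 ms; subtotal = 5.6000 ms
End-to-end = 0.8500 + 11.0000 + 5.6000 = 17.4500 ms -> 17.450 ms (3 dp)

17.450


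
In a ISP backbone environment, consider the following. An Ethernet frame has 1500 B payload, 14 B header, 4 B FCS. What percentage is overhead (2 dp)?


Given: payload = 1500 B, header = 14 B, trailer = 4 B
Overhead bytes = header + trailer = 14 + 4 = 18
Total frame = payload + overhead = 1500 + 18 = 1518
Overhead % = 18 / 1518 * 100 = 1.1858% -> 1.19% (2 dp)

1.19


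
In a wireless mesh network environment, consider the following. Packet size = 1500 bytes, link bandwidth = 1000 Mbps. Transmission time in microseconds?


Given: packet = 1500 bytes, bandwidth = 1000 Mbps
Packet in bits = 1500 * 8 = 12000 bits
Bandwidth = 1000 * 10^6 = 1000000000 bps
Time = 12000 / 1000000000 seconds
Time in us = 12000 * 10^6 / 1000000000 = 12

12


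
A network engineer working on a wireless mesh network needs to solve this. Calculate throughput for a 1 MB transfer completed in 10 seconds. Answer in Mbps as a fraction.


Given: file = 1 MB, time = 10 s
File in Mb = 1 * 8 = 8 Mb
Throughput = 8 / 10 Mbps
Throughput = 4/5 Mbps

4/5


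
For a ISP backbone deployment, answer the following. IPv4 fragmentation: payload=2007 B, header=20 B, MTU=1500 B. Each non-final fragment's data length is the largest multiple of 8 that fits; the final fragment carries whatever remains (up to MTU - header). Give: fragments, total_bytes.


Max data per non-final fragment = floor((MTU - header)/8)*8 = floor((1500 - 20)/8)*8 = floor(1480/8)*8 = 1480 B
Final fragment needs no 8-byte alignment: it can carry up to MTU - header = 1480 B
Non-final fragments needed = ceil((payload - 1480) / 1480) = ceil(527/1480) = ceil(0.3561) = 1
Number of fragments = 1 + 1 = 2
Fragment sizes (data): 1 * 1480 B + 527 B (last, 527 <= 1480 OK)
Total bytes sent = payload + n_frags * header = 2007 + 2*20 = 2007 + 40 = 2047 B

2, 2047


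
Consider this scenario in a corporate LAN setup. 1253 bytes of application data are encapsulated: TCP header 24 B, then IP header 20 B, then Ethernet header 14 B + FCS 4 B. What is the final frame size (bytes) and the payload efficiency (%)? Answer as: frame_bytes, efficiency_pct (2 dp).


TCP segment = 1253 + 24 = 1277 B
IP packet = 1277 + 20 = 1297 B
Ethernet frame = 1297 + 14 + 4 = 1315 B
Efficiency = app / frame = 1253 / 1315 = 0.952852 = 95.2852% -> 95.29% (2 dp)

1315, 95.29


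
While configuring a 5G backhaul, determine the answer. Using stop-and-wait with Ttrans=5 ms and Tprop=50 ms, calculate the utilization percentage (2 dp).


Given: Ttrans = 5 ms, Tprop = 50 ms
RTT = 2 * Tprop = 2 * 50 = 100 ms
U = Ttrans / (Ttrans + RTT)
U = 5 / (5 + 100)
U = 5 / 105 = 0.047619
U% = 4.76%

4.76


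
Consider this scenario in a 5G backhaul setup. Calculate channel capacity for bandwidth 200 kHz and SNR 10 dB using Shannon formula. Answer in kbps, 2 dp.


Given: B = 200 kHz, SNR = 10 dB
SNR linear = 10^(10/10) = 10
1 + SNR = 11
log2(11) = 3.4594316186
C = 200 * 1000 * 3.4594316186 = 691886.3237 bps
C = 691.886324 kbps -> 691.89 kbps (2 dp)

691.89


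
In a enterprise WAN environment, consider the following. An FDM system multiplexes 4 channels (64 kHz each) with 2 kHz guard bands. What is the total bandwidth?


Given: 4 channels, 64 kHz each, guard = 2 kHz
Channel bandwidth = 4 * 64 = 256 kHz
Guard bands = 3 gaps * 2 kHz = 6 kHz
Total = 256 + 6 = 262 kHz

262


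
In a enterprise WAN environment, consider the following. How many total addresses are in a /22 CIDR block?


Given: CIDR prefix /22
Host bits = 32 - 22 = 10
Total addresses = 2^10 = 1024

1024


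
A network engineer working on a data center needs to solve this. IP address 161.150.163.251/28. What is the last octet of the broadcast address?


Given: IP = 161.150.163.251, prefix = /28
Host bits = 32 - 28 = 4
Network last octet = 251 AND mask = 240
Host part size = 2^4 - 1 = 15
Broadcast last octet = 240 OR 15 = 255

255


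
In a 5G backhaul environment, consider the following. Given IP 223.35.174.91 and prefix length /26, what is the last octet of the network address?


Given: IP = 223.35.174.91, prefix = /26
Subnet mask = 255.255.255.192
Last octet of IP: 91
Last octet of mask: 192
Network last octet = 91 AND 192 = 64

64


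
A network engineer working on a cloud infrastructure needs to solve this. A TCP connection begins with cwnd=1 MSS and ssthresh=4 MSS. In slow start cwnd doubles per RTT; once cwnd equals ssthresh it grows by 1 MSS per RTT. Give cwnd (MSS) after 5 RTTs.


RTT 0: cwnd = 1 MSS (initial)
RTT 1: cwnd = 2 MSS (slow start, doubled)
RTT 2: cwnd = 4 MSS (slow start, doubled)
RTT 3: cwnd = 5 MSS (congestion avoidance, +1)
RTT 4: cwnd = 6 MSS (congestion avoidance, +1)
RTT 5: cwnd = 7 MSS (congestion avoidance, +1)

7


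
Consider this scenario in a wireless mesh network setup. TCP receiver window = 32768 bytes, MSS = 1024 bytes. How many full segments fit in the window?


Given: RWND = 32768 bytes, MSS = 1024 bytes
Full segments = floor(RWND / MSS)
Full segments = floor(32768 / 1024)
Full segments = floor(32.0) = 32

32


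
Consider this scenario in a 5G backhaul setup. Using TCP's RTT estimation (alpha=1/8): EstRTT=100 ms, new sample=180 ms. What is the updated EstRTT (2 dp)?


Given: EstRTT = 100 ms, SampleRTT = 180 ms, alpha = 1/8
New EstRTT = (1 - alpha) * EstRTT + alpha * SampleRTT
(7/8) * 100 = 87.5
(1/8) * 180 = 22.5
New EstRTT = 87.5 + 22.5 = 110 ms -> 110.00 ms (2 dp)

110.00


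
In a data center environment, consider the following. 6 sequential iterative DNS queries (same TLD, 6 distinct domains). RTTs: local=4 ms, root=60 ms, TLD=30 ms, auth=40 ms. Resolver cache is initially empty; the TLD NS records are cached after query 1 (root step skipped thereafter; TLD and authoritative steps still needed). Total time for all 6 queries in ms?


Lookup 1 (cold cache): local + root + TLD + auth = 4 + 60 + 30 + 40 = 134 ms
Lookups 2..6 (TLD NS cached -> skip root; new domain -> still ask TLD and auth): local + TLD + auth = 4 + 30 + 40 = 74 ms each
Remaining 5 lookups: 5 * 74 = 370 ms
Total = 134 + 370 = 504 ms

504


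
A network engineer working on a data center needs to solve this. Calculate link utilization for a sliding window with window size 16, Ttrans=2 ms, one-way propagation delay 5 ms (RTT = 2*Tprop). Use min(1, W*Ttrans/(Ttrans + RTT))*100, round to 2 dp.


Given: W = 16, Ttrans = 2 ms, RTT = 10 ms (= 2 * Tprop, Tprop = 5 ms)
Cycle time = Ttrans + RTT = 2 + 10 = 12 ms (first packet sent until its ACK returns)
W * Ttrans = 16 * 2 = 32 ms of sending per cycle
W * Ttrans / (Ttrans + RTT) = 32 / 12 = 2.666667
U = min(1, 2.666667) = 1.000000
U% = 100.00%

100.00


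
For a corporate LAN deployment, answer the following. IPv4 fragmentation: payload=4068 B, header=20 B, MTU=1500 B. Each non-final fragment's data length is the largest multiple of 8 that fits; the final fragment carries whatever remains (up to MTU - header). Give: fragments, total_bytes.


Max data per non-final fragment = floor((MTU - header)/8)*8 = floor((1500 - 20)/8)*8 = floor(1480/8)*8 = 1480 B
Final fragment needs no 8-byte alignment: it can carry up to MTU - header = 1480 B
Non-final fragments needed = ceil((payload - 1480) / 1480) = ceil(2588/1480) = ceil(1.7486) = 2
Number of fragments = 2 + 1 = 3
Fragment sizes (data): 2 * 1480 B + 1108 B (last, 1108 <= 1480 OK)
Total bytes sent = payload + n_frags * header = 4068 + 3*20 = 4068 + 60 = 4128 B

3, 4128


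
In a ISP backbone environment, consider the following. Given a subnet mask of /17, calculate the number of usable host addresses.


Given: subnet mask /17
Host bits = 32 - 17 = 15
Total addresses = 2^15 = 32768
Usable hosts = 32768 - 2 (network + broadcast) = 32766

32766


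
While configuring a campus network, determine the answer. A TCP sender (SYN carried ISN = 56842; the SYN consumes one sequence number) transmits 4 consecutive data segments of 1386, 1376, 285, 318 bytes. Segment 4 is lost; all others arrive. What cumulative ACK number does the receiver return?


SYN uses sequence number 56842; first data byte = ISN + 1 = 56843.
Segment 1: SEQ = 56843, len = 1386 B, covers [56843, 58228]
Segment 2: SEQ = 58229, len = 1376 B, covers [58229, 59604]
Segment 3: SEQ = 59605, len = 285 B, covers [59605, 59889]
Segment 4: SEQ = 59890, len = 318 B, covers [59890, 60207] [LOST]
In-order data received: bytes [56843, 59889] (segments 1..3).
Segment 4 missing -> gap begins at byte 59890.
Cumulative ACK = next expected in-order byte = 56843 + 1386 + 1376 + 285 = 59890

59890


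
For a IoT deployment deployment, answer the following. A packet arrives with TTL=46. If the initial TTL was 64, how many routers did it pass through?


Given: initial TTL = 64, received TTL = 46
Hops = initial TTL - received TTL
Hops = 64 - 46 = 18

18


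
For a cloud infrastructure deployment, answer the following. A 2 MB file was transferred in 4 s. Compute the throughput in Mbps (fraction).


Given: file = 2 MB, time = 4 s
File in Mb = 2 * 8 = 16 Mb
Throughput = 16 / 4 Mbps
Throughput = 4 Mbps

4


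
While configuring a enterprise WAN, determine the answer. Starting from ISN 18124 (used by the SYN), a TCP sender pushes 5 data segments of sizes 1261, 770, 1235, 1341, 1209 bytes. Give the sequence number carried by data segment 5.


The SYN occupies sequence number ISN = 18124, so the first data byte is ISN + 1 = 18125.
SEQ of data segment i = (ISN + 1) + sum of payload sizes of segments 1..i-1.
Segment 1: SEQ = 18125, payload = 1261 bytes
Segment 2: SEQ = 19386, payload = 770 bytes
Segment 3: SEQ = 20156, payload = 1235 bytes
Segment 4: SEQ = 21391, payload = 1341 bytes
Segment 5: SEQ = 22732, payload = 1209 bytes
SEQ of segment 5 = 18125 + 1261 + 770 + 1235 + 1341 = 22732

22732


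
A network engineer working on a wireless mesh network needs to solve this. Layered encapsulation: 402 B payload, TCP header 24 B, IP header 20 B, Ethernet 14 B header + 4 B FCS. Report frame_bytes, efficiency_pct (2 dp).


TCP segment = 402 + 24 = 426 B
IP packet = 426 + 20 = 446 B
Ethernet frame = 446 + 14 + 4 = 464 B
Efficiency = app / frame = 402 / 464 = 0.866379 = 86.6379% -> 86.64% (2 dp)

464, 86.64


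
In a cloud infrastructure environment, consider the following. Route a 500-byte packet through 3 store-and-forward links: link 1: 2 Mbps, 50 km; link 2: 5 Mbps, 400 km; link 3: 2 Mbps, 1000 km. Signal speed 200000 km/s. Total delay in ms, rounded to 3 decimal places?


Packet = 500 bytes = 4000 bits. Store-and-forward: sum (t_trans + t_prop) per link.
Link 1: t_trans = 4000/(2*10^6) s = 2.0000 ms; t_prop = 50/200000 s = 0.2500 ms; subtotal = 2.2500 ms
Link 2: t_trans = 4000/(5*10^6) s = 0.8000 ms; t_prop = 400/200000 s = 2.0000 ms; subtotal = 2.8000 ms
Link 3: t_trans = 4000/(2*10^6) s = 2.0000 ms; t_prop = 1000/200000 s = 5.0000 ms; subtotal = 7.0000 ms
End-to-end = 2.2500 + 2.8000 + 7.0000 = 12.0500 ms -> 12.050 ms (3 dp)

12.050


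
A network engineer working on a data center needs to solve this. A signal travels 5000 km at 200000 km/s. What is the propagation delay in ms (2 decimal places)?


Given: distance = 5000 km, speed = 200000 km/s
Delay = distance / speed = 5000 / 200000 seconds
Delay in ms = 5000 * 1000 / 200000
Delay = 25.0000 ms
Rounded to 2 dp = 25.00 ms

25.00


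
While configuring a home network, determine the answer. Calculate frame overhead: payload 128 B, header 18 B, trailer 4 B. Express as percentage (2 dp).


Given: payload = 128 B, header = 18 B, trailer = 4 B
Overhead bytes = header + trailer = 18 + 4 = 22
Total frame = payload + overhead = 128 + 22 = 150
Overhead % = 22 / 150 * 100 = 14.6667% -> 14.67% (2 dp)

14.67


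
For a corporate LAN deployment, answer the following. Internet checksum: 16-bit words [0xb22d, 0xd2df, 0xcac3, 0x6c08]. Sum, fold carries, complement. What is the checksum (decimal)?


Given words: [0xb22d, 0xd2df, 0xcac3, 0x6c08]
Step 1: Sum all words
Raw sum = 45613 + 53983 + 51907 + 27656 = 179159
Step 2: Fold carry: (48087 + 2) = 48089
One's complement = ~48089 & 0xFFFF = 17446

17446


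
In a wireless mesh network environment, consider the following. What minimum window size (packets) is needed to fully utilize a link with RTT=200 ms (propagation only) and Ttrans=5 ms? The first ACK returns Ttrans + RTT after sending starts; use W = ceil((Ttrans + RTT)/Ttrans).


Given: Ttrans = 5 ms, RTT = 200 ms (= 2 * Tprop, Tprop = 100 ms)
Time until first ACK returns = Ttrans + RTT = 5 + 200 = 205 ms
Need W * Ttrans >= Ttrans + RTT  ->  W >= (Ttrans + RTT) / Ttrans
(Ttrans + RTT) / Ttrans = 205 / 5 = 41
W_min = ceil(41) = 41

41


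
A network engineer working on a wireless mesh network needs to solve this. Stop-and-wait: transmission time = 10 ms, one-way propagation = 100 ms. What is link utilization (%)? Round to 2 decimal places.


Given: Ttrans = 10 ms, Tprop = 100 ms
RTT = 2 * Tprop = 2 * 100 = 200 ms
U = Ttrans / (Ttrans + RTT)
U = 10 / (10 + 200)
U = 10 / 210 = 0.047619
U% = 4.76%

4.76


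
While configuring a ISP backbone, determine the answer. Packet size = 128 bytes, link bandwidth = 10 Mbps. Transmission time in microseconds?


Given: packet = 128 bytes, bandwidth = 10 Mbps
Packet in bits = 128 * 8 = 1024 bits
Bandwidth = 10 * 10^6 = 10000000 bps
Time = 1024 / 10000000 seconds
Time in us = 1024 * 10^6 / 10000000 = 102.4

102.4


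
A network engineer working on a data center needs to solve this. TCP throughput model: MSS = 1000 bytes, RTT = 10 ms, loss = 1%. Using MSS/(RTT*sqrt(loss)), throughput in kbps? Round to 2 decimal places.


Given: MSS = 1000 bytes, RTT = 10 ms, loss = 1%
RTT in seconds = 10 / 1000 = 0.01
Loss rate = 1% = 0.01
sqrt(loss) = sqrt(0.01) = 0.1
Throughput (bytes/s) = 1000 / (0.01 * 0.1) = 1000000.0000
Throughput (kbps) = 1000000.0000 * 8 / 1000 = 8000.000000 -> 8000.00 kbps (2 dp)

8000.00


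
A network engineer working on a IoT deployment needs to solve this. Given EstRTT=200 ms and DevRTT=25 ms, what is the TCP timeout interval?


Given: EstRTT = 200 ms, DevRTT = 25 ms
Timeout = EstRTT + 4 * DevRTT
4 * DevRTT = 4 * 25 = 100
Timeout = 200 + 100 = 300 ms

300


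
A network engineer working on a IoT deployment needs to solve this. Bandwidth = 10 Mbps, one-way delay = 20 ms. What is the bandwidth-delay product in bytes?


Given: bandwidth = 10 Mbps, delay = 20 ms
BDP in bits = 10 * 10^6 * 20 / 1000
BDP in bits = 200000
BDP in bytes = 200000 / 8 = 25000

25000


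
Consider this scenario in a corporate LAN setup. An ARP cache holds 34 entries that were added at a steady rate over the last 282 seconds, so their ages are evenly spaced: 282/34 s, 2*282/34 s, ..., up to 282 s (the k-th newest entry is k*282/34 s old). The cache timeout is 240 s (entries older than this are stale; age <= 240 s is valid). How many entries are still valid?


Ages are k * 282/34 s for k = 1..34 (spacing = 8.2941 s).
Entry k is valid iff k * 282/34 <= 240 iff k <= 34 * 240 / 282 = 28.9362
n_valid = floor(28.9362) = 28
(n_stale = 34 - 28 = 6)

28


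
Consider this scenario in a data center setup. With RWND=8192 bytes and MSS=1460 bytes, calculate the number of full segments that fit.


Given: RWND = 8192 bytes, MSS = 1460 bytes
Full segments = floor(RWND / MSS)
Full segments = floor(8192 / 1460)
Full segments = floor(5.611) = 5

5


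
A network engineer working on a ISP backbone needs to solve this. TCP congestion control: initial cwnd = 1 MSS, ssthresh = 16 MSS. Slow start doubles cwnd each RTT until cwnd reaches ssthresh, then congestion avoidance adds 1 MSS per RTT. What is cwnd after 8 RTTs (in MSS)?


RTT 0: cwnd = 1 MSS (initial)
RTT 1: cwnd = 2 MSS (slow start, doubled)
RTT 2: cwnd = 4 MSS (slow start, doubled)
RTT 3: cwnd = 8 MSS (slow start, doubled)
RTT 4: cwnd = 16 MSS (slow start, doubled)
RTT 5: cwnd = 17 MSS (congestion avoidance, +1)
RTT 6: cwnd = 18 MSS (congestion avoidance, +1)
RTT 7: cwnd = 19 MSS (congestion avoidance, +1)
RTT 8: cwnd = 20 MSS (congestion avoidance, +1)

20


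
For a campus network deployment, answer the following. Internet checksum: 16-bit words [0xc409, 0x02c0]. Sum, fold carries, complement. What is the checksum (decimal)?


Given words: [0xc409, 0x02c0]
Step 1: Sum all words
Raw sum = 50185 + 704 = 50889
One's complement = ~50889 & 0xFFFF = 14646

14646


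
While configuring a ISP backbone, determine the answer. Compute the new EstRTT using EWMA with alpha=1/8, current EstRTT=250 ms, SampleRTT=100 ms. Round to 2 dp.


Given: EstRTT = 250 ms, SampleRTT = 100 ms, alpha = 1/8
New EstRTT = (1 - alpha) * EstRTT + alpha * SampleRTT
(7/8) * 250 = 218.75
(1/8) * 100 = 12.5
New EstRTT = 218.75 + 12.5 = 231.25 ms -> 231.25 ms (2 dp)

231.25


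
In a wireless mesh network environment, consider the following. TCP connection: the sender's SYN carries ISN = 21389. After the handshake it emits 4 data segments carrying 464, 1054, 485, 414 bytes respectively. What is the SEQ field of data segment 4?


The SYN occupies sequence number ISN = 21389, so the first data byte is ISN + 1 = 21390.
SEQ of data segment i = (ISN + 1) + sum of payload sizes of segments 1..i-1.
Segment 1: SEQ = 21390, payload = 464 bytes
Segment 2: SEQ = 21854, payload = 1054 bytes
Segment 3: SEQ = 22908, payload = 485 bytes
Segment 4: SEQ = 23393, payload = 414 bytes
SEQ of segment 4 = 21390 + 464 + 1054 + 485 = 23393

23393


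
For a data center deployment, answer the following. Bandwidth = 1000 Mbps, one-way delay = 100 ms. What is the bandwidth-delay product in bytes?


Given: bandwidth = 1000 Mbps, delay = 100 ms
BDP in bits = 1000 * 10^6 * 100 / 1000
BDP in bits = 100000000
BDP in bytes = 100000000 / 8 = 12500000

12500000


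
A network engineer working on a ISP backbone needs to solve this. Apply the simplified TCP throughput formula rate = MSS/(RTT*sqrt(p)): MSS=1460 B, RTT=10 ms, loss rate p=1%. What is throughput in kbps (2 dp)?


Given: MSS = 1460 bytes, RTT = 10 ms, loss = 1%
RTT in seconds = 10 / 1000 = 0.01
Loss rate = 1% = 0.01
sqrt(loss) = sqrt(0.01) = 0.1
Throughput (bytes/s) = 1460 / (0.01 * 0.1) = 1460000.0000
Throughput (kbps) = 1460000.0000 * 8 / 1000 = 11680.000000 -> 11680.00 kbps (2 dp)

11680.00


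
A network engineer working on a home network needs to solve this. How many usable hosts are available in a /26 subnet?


Given: subnet mask /26
Host bits = 32 - 26 = 6
Total addresses = 2^6 = 64
Usable hosts = 64 - 2 (network + broadcast) = 62

62


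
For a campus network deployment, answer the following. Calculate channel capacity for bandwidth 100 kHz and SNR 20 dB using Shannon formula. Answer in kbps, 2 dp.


Given: B = 100 kHz, SNR = 20 dB
SNR linear = 10^(20/10) = 100
1 + SNR = 101
log2(101) = 6.6582114828
C = 100 * 1000 * 6.6582114828 = 665821.1483 bps
C = 665.821148 kbps -> 665.82 kbps (2 dp)

665.82


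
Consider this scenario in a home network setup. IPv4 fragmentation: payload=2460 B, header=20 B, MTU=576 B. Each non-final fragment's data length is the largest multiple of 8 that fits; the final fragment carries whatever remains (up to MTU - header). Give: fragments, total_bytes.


Max data per non-final fragment = floor((MTU - header)/8)*8 = floor((576 - 20)/8)*8 = floor(556/8)*8 = 552 B
Final fragment needs no 8-byte alignment: it can carry up to MTU - header = 556 B
Non-final fragments needed = ceil((payload - 556) / 552) = ceil(1904/552) = ceil(3.4493) = 4
Number of fragments = 4 + 1 = 5
Fragment sizes (data): 4 * 552 B + 252 B (last, 252 <= 556 OK)
Total bytes sent = payload + n_frags * header = 2460 + 5*20 = 2460 + 100 = 2560 B

5, 2560


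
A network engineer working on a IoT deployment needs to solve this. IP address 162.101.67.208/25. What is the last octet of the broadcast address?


Given: IP = 162.101.67.208, prefix = /25
Host bits = 32 - 25 = 7
Network last octet = 208 AND mask = 128
Host part size = 2^7 - 1 = 127
Broadcast last octet = 128 OR 127 = 255

255


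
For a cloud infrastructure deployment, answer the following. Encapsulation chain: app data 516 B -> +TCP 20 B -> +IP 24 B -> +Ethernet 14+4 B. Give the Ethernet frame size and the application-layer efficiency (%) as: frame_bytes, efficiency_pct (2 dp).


TCP segment = 516 + 20 = 536 B
IP packet = 536 + 24 = 560 B
Ethernet frame = 560 + 14 + 4 = 578 B
Efficiency = app / frame = 516 / 578 = 0.892734 = 89.2734% -> 89.27% (2 dp)

578, 89.27


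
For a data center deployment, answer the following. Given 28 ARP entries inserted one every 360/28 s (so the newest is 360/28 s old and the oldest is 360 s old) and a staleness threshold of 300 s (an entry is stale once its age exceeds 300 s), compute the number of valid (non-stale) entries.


Ages are k * 360/28 s for k = 1..28 (spacing = 12.8571 s).
Entry k is valid iff k * 360/28 <= 300 iff k <= 28 * 300 / 360 = 23.3333
n_valid = floor(23.3333) = 23
(n_stale = 28 - 23 = 5)

23


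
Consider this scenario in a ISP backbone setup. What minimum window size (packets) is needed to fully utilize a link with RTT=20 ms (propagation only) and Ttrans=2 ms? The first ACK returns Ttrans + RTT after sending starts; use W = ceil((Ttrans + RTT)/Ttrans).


Given: Ttrans = 2 ms, RTT = 20 ms (= 2 * Tprop, Tprop = 10 ms)
Time until first ACK returns = Ttrans + RTT = 2 + 20 = 22 ms
Need W * Ttrans >= Ttrans + RTT  ->  W >= (Ttrans + RTT) / Ttrans
(Ttrans + RTT) / Ttrans = 22 / 2 = 11
W_min = ceil(11) = 11

11


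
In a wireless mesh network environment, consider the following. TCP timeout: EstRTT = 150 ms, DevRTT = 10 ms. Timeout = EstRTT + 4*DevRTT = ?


Given: EstRTT = 150 ms, DevRTT = 10 ms
Timeout = EstRTT + 4 * DevRTT
4 * DevRTT = 4 * 10 = 40
Timeout = 150 + 40 = 190 ms

190
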